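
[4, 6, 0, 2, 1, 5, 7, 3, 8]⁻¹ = [2, 4, 3, 7, 0, 5, 1, 6, 8]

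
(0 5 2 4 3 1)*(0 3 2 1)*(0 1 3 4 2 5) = (1 4 5 3)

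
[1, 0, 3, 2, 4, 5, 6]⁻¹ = [1, 0, 3, 2, 4, 5, 6]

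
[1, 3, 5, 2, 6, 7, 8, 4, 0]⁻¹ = [8, 0, 3, 1, 7, 2, 4, 5, 6]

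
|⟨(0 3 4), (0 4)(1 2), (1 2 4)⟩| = 60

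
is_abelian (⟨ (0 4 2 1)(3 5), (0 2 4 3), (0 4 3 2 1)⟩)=no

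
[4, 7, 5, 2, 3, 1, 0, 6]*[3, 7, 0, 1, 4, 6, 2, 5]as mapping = [0→4, 1→5, 2→6, 3→0, 4→1, 5→7, 6→3, 7→2]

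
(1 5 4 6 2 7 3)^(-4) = (1 6 3 4 7 5 2)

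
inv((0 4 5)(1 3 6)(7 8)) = (0 5 4)(1 6 3)(7 8)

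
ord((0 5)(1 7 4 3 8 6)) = 6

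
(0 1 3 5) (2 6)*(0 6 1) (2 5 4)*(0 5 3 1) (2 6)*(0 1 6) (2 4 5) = (0 2 1 6 3 5 4) 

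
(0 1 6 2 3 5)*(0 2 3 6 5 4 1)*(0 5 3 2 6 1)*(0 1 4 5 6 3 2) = (0 6)(1 2 4)(3 5)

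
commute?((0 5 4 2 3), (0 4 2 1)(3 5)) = no:(0 5 4 2 3) * (0 4 2 1)(3 5) = (0 3 4 1)(2 5), (0 4 2 1)(3 5) * (0 5 4 2 3) = (0 2 1 5)(3 4)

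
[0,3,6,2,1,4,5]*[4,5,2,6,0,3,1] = [4,6,1,2,5,0,3]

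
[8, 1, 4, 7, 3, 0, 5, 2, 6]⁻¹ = [5, 1, 7, 4, 2, 6, 8, 3, 0]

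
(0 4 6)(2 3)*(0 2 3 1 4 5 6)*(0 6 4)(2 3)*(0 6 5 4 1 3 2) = (0 4 5 1 6 2 3)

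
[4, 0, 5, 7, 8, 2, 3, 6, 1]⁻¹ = [1, 8, 5, 6, 0, 2, 7, 3, 4]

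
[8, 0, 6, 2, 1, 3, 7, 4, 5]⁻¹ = [1, 4, 3, 5, 7, 8, 2, 6, 0]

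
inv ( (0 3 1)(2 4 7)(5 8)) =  (0 1 3)(2 7 4)(5 8)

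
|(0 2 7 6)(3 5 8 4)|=4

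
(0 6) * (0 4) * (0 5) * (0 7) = (0 6 4 5 7)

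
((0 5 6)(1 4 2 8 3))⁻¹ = (0 6 5)(1 3 8 2 4)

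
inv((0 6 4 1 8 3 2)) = (0 2 3 8 1 4 6)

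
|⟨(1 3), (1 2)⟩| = 6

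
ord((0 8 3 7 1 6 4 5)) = 8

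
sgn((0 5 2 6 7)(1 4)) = -1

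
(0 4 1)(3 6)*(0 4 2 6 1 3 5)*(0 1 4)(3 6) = (0 2 3 4 6 5 1)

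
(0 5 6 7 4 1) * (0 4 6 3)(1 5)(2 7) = (0 1 4 5 3)(2 7 6)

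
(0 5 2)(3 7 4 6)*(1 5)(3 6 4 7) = (0 1 5 2)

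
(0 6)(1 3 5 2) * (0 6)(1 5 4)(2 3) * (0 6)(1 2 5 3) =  (0 6)(1 5)(2 3 4)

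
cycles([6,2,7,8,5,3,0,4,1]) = (0 6)(1 2 7 4 5 3 8)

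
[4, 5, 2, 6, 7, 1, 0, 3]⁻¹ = [6, 5, 2, 7, 0, 1, 3, 4]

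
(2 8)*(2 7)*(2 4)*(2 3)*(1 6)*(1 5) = (1 6 5)(2 8 7 4 3)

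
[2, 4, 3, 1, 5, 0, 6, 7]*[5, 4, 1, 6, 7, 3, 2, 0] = [1, 7, 6, 4, 3, 5, 2, 0]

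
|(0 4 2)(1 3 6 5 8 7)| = 6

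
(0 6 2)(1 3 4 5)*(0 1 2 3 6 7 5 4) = (0 7 5 2 1 6 3)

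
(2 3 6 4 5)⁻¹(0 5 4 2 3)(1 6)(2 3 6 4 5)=(0 2 5 3 6)(1 4)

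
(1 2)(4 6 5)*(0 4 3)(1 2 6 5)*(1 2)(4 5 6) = (0 5 3)(1 4 6 2)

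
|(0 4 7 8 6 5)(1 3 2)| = 6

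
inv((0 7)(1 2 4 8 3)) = (0 7)(1 3 8 4 2)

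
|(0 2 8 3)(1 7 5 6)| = 4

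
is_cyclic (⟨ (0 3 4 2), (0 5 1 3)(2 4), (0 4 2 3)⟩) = no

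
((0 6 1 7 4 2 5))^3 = (0 7 5 1 2 6 4)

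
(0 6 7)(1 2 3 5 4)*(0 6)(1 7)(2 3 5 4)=(1 3 4 7 6)(2 5)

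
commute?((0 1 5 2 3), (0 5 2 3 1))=no:(0 1 5 2 3)*(0 5 2 3 1)=(1 2)(3 5), (0 5 2 3 1)*(0 1 5 2 3)=(0 2)(3 5)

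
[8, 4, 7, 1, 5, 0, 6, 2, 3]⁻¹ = [5, 3, 7, 8, 1, 4, 6, 2, 0]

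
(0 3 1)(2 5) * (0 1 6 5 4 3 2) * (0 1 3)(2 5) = (0 5 1 3 6 2 4)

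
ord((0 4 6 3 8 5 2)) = 7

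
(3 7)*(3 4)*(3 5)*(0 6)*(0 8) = (0 6 8)(3 7 4 5)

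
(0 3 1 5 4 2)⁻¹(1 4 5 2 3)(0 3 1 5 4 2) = (0 1 5 2 4)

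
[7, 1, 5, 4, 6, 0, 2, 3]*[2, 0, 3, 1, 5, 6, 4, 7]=[7, 0, 6, 5, 4, 2, 3, 1]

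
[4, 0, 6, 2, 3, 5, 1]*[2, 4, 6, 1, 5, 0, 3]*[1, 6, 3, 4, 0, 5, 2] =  [5, 3, 4, 2, 6, 1, 0]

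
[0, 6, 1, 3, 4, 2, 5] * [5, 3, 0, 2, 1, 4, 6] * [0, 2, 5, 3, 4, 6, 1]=[6, 1, 3, 5, 2, 0, 4]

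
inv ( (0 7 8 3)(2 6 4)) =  (0 3 8 7)(2 4 6)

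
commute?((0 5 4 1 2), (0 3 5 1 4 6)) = no:(0 5 4 1 2)*(0 3 5 1 4 6) = (0 1 2 3 5 6), (0 3 5 1 4 6)*(0 5 4 1 2) = (0 3 4 6 5 2)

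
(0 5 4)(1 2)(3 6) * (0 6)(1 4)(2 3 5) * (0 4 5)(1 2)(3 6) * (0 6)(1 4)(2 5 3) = (0 4 2 3 1)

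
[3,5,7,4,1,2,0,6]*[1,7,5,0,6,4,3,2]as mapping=[0→0,1→4,2→2,3→6,4→7,5→5,6→1,7→3]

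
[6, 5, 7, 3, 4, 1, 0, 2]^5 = [6, 5, 7, 3, 4, 1, 0, 2]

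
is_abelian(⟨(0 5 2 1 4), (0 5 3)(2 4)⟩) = no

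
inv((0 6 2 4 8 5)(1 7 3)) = (0 5 8 4 2 6)(1 3 7)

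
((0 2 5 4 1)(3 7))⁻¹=(0 1 4 5 2)(3 7)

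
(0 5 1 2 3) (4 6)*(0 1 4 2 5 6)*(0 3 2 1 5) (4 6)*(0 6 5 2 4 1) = (0 1 6) (2 4 3) 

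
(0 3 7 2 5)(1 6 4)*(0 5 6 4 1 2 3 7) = (0 7 3)(1 4 2 6)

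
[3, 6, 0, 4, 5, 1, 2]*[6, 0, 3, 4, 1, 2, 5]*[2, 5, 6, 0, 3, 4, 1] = [3, 4, 1, 5, 6, 2, 0] 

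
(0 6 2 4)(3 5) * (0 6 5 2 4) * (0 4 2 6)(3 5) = (0 3 6 2 4)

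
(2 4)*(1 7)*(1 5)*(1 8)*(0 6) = (0 6)(1 7 5 8)(2 4)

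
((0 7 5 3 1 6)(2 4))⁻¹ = (0 6 1 3 5 7)(2 4)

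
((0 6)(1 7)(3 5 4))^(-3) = (0 6)(1 7)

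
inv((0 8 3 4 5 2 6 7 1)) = (0 1 7 6 2 5 4 3 8)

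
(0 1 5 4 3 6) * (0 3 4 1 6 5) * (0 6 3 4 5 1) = (0 3 1 6 4 5)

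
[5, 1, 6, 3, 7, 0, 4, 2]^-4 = [0, 1, 2, 3, 4, 5, 6, 7]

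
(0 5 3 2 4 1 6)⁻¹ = (0 6 1 4 2 3 5)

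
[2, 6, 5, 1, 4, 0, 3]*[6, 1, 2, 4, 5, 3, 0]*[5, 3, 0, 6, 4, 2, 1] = [0, 5, 6, 3, 2, 1, 4]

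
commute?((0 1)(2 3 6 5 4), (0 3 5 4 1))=no:(0 1)(2 3 6 5 4)*(0 3 5 4 1)=(1 3 6 4 2 5), (0 3 5 4 1)*(0 1)(2 3 6 5 4)=(0 6 5 2 3 4)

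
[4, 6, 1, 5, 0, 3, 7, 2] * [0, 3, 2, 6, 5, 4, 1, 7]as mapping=[0→5, 1→1, 2→3, 3→4, 4→0, 5→6, 6→7, 7→2]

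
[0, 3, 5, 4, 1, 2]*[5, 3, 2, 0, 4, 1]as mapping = [0→5, 1→0, 2→1, 3→4, 4→3, 5→2]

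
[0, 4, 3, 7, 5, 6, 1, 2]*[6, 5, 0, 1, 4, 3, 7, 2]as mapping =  [0→6, 1→4, 2→1, 3→2, 4→3, 5→7, 6→5, 7→0]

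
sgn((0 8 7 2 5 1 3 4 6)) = 1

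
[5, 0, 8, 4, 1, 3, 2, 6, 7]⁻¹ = [1, 4, 6, 5, 3, 0, 7, 8, 2]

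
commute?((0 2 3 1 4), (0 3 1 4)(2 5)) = no:(0 2 3 1 4) * (0 3 1 4)(2 5) = (0 5 2 1)(3 4), (0 3 1 4)(2 5) * (0 2 3 1 4) = (0 1)(2 5 3 4)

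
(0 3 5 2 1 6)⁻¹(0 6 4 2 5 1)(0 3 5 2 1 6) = (0 4 1 2 6 3)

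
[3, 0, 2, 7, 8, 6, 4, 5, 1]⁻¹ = [1, 8, 2, 0, 6, 7, 5, 3, 4]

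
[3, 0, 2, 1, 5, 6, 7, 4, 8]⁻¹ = [1, 3, 2, 0, 7, 4, 5, 6, 8]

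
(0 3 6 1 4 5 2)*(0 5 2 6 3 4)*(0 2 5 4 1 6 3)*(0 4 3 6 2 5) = (0 1 5 6 2 3 4)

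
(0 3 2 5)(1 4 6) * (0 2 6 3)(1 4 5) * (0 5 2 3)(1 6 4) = (0 5 3 4)(1 2 6)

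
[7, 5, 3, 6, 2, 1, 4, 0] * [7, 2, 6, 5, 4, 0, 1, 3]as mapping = [0→3, 1→0, 2→5, 3→1, 4→6, 5→2, 6→4, 7→7]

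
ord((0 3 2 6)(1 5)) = 4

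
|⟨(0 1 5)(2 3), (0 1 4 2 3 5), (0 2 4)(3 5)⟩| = 720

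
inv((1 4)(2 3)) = (1 4)(2 3)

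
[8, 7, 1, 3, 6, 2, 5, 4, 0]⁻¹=[8, 2, 5, 3, 7, 6, 4, 1, 0]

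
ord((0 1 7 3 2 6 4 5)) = 8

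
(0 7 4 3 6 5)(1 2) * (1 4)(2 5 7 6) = (0 6 7 1 5)(2 4 3)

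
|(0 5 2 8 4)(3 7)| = 10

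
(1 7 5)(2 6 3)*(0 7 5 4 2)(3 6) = (0 7 4 2 3)(1 5)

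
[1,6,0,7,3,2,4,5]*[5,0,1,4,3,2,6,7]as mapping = [0→0,1→6,2→5,3→7,4→4,5→1,6→3,7→2]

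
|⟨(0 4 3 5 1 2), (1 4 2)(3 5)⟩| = 720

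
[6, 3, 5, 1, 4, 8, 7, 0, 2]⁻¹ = [7, 3, 8, 1, 4, 2, 0, 6, 5]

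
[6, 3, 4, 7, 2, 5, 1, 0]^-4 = [6, 3, 2, 7, 4, 5, 1, 0]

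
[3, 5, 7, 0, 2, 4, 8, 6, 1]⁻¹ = [3, 8, 4, 0, 5, 1, 7, 2, 6]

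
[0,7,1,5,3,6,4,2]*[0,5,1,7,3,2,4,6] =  [0,6,5,2,7,4,3,1]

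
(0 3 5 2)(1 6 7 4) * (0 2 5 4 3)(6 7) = (1 7 3 4)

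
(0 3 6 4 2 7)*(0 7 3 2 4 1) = (0 2 3 6 1)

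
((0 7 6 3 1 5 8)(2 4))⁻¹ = (0 8 5 1 3 6 7)(2 4)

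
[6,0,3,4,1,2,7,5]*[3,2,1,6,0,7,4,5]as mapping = [0→4,1→3,2→6,3→0,4→2,5→1,6→5,7→7]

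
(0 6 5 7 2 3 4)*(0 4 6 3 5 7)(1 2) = (0 3 6 7 1 2 5)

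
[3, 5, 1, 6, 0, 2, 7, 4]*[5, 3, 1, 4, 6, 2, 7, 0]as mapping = [0→4, 1→2, 2→3, 3→7, 4→5, 5→1, 6→0, 7→6]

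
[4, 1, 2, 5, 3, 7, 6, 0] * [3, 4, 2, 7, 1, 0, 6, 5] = [1, 4, 2, 0, 7, 5, 6, 3]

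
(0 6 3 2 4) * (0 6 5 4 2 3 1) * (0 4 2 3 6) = (0 5 2 3 6 1 4)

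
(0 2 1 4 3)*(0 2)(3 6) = (1 4 6 3 2)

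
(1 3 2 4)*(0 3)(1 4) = (0 3 2 1)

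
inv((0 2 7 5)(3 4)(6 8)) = (0 5 7 2)(3 4)(6 8)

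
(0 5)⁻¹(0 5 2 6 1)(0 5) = (0 2 6 1 5)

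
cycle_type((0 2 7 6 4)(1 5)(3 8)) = 2^2.5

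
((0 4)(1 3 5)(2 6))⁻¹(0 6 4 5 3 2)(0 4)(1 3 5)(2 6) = (0 1 5 6 4 2)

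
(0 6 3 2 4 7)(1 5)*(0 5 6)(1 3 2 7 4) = (1 6 2)(3 7 5)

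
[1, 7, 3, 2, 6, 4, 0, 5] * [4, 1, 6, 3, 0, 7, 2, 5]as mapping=[0→1, 1→5, 2→3, 3→6, 4→2, 5→0, 6→4, 7→7]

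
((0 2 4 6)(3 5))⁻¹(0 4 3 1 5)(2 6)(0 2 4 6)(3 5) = (0 4)(1 3 2 6 5)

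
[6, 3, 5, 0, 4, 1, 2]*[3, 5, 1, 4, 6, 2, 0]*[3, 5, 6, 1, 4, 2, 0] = [3, 4, 6, 1, 0, 2, 5]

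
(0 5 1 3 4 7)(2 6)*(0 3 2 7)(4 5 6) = (0 6 7 3 5 1 2 4)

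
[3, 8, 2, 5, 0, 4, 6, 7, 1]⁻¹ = [4, 8, 2, 0, 5, 3, 6, 7, 1]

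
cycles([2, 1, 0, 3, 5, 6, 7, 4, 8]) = (0 2) (4 5 6 7) 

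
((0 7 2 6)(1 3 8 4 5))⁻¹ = (0 6 2 7)(1 5 4 8 3)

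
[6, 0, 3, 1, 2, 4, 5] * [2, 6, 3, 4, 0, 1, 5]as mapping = [0→5, 1→2, 2→4, 3→6, 4→3, 5→0, 6→1]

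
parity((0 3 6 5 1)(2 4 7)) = even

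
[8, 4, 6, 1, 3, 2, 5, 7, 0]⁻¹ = [8, 3, 5, 4, 1, 6, 2, 7, 0]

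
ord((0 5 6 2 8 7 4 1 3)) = 9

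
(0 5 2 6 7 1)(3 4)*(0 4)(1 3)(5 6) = (0 6 7 3)(1 4)(2 5)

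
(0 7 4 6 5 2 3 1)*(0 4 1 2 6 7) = (1 4 7)(2 3)(5 6)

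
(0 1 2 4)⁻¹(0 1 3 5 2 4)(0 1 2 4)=(0 1 2 3 5 4)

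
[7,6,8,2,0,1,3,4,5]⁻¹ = [4,5,3,6,7,8,1,0,2]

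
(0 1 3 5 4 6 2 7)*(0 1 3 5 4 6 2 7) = (0 3 4 2)(1 5 6 7)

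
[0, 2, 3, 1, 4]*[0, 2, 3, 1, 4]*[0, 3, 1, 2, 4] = [0, 2, 3, 1, 4]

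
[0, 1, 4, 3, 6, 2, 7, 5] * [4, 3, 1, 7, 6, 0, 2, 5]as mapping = [0→4, 1→3, 2→6, 3→7, 4→2, 5→1, 6→5, 7→0]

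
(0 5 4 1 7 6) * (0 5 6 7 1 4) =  (0 6 5)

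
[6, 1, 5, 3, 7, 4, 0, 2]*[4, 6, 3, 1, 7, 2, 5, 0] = [5, 6, 2, 1, 0, 7, 4, 3]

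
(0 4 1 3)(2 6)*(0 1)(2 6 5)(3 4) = (0 3 1 4)(2 5)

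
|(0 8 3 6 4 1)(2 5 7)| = 6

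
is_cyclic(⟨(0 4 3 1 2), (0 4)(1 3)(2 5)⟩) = no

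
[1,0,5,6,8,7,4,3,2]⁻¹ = [1,0,8,7,6,2,3,5,4]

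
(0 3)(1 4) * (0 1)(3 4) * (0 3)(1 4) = (0 1)(3 4)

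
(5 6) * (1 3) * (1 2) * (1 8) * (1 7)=(1 3 2 8 7)(5 6)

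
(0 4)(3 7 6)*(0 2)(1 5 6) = (0 4 2)(1 5 6 3 7)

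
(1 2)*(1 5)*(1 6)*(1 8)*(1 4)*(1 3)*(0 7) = (0 7)(1 2 5 6 8 4 3)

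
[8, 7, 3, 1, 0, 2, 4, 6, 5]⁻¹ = [4, 3, 5, 2, 6, 8, 7, 1, 0]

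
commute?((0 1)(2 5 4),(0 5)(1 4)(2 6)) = no:(0 1)(2 5 4)*(0 5)(1 4)(2 6) = (0 4 6 2)(1 5),(0 5)(1 4)(2 6)*(0 1)(2 5 4) = (0 4)(1 2 6 5)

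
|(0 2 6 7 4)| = 5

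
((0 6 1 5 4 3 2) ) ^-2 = (0 3 5 6 2 4 1) 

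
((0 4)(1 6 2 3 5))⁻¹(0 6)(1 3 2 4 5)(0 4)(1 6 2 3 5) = (0 1 6 5 3)(2 4)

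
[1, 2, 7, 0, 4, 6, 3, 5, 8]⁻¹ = [3, 0, 1, 6, 4, 7, 5, 2, 8]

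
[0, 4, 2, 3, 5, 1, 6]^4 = [0, 4, 2, 3, 5, 1, 6]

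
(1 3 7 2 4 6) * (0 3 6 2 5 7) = (0 3)(1 6)(2 4)(5 7)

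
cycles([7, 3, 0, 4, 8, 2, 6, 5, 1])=(0 7 5 2)(1 3 4 8)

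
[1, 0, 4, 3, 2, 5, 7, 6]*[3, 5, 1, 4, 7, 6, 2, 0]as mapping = [0→5, 1→3, 2→7, 3→4, 4→1, 5→6, 6→0, 7→2]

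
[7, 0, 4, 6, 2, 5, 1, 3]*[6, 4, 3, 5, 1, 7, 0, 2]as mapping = [0→2, 1→6, 2→1, 3→0, 4→3, 5→7, 6→4, 7→5]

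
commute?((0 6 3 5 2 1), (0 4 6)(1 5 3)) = no:(0 6 3 5 2 1)*(0 4 6)(1 5 3) = (1 4 6)(2 5), (0 4 6)(1 5 3)*(0 6 3 5 2 1) = (0 4 3)(1 2)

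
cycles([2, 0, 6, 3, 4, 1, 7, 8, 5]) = (0 2 6 7 8 5 1)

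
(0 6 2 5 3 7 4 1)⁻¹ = (0 1 4 7 3 5 2 6)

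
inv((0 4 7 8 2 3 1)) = (0 1 3 2 8 7 4)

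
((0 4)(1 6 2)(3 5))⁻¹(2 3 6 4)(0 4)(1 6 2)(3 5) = (0 1 5 2)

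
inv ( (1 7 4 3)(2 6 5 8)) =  (1 3 4 7)(2 8 5 6)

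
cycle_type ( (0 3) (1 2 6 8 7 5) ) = 2.6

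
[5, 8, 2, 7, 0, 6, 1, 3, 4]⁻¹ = [4, 6, 2, 7, 8, 0, 5, 3, 1]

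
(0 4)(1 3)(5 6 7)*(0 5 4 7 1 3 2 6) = (0 7 4 5)(1 2 6)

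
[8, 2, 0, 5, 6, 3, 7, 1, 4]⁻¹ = [2, 7, 1, 5, 8, 3, 4, 6, 0]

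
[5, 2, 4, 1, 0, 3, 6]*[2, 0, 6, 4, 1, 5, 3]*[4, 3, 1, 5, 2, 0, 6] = [0, 6, 3, 4, 1, 2, 5]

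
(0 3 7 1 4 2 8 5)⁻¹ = (0 5 8 2 4 1 7 3)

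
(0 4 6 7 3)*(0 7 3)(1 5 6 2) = (0 4 2 1 5 6 3 7)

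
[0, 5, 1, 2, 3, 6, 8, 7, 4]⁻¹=[0, 2, 3, 4, 8, 1, 5, 7, 6]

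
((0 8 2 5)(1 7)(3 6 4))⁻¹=(0 5 2 8)(1 7)(3 4 6)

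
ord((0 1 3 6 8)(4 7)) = 10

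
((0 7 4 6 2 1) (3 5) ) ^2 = (0 4 2) (1 7 6) 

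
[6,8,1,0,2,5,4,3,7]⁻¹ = [3,2,4,7,6,5,0,8,1]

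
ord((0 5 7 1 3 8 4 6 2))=9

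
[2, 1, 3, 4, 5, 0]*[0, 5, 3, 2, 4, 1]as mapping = [0→3, 1→5, 2→2, 3→4, 4→1, 5→0]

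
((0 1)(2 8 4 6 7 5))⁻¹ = (0 1)(2 5 7 6 4 8)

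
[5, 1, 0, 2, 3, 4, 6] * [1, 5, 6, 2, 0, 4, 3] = [4, 5, 1, 6, 2, 0, 3]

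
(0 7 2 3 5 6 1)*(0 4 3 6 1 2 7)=(1 4 3 5)(2 6)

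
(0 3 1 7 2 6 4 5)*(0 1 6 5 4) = (0 3 6)(1 7 2 5)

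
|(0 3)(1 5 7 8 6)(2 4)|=10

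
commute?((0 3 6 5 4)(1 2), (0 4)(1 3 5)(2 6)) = no:(0 3 6 5 4)(1 2)*(0 4)(1 3 5)(2 6) = (0 5)(1 6)(2 3), (0 4)(1 3 5)(2 6)*(0 3 6 5 4)(1 2) = (1 6)(2 5)(3 4)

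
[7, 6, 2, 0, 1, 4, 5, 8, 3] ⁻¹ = [3, 4, 2, 8, 5, 6, 1, 0, 7] 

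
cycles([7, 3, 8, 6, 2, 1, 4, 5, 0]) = (0 7 5 1 3 6 4 2 8)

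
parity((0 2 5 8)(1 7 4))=odd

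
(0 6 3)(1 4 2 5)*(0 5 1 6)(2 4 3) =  (1 3 5 6 2)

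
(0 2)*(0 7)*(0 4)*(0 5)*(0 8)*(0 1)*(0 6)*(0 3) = (0 2 7 4 5 8 1 6 3)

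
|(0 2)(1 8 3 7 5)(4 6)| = 10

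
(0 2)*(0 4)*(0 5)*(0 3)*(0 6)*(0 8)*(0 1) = (0 2 4 5 3 6 8 1)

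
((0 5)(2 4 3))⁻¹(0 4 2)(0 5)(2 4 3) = (3 4 5)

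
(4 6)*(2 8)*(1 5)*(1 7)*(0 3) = (0 3)(1 5 7)(2 8)(4 6)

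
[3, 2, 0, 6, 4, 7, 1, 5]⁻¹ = [2, 6, 1, 0, 4, 7, 3, 5]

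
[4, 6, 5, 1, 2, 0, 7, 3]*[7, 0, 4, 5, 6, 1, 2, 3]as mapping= [0→6, 1→2, 2→1, 3→0, 4→4, 5→7, 6→3, 7→5]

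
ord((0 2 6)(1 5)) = 6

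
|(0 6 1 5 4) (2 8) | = 10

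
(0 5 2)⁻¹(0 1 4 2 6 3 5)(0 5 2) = (0 6 3 2 5 1 4)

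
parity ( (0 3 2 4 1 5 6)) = even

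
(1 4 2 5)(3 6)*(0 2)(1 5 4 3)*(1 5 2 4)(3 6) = (0 4)(1 6 5 2)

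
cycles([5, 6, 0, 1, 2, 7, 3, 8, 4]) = (0 5 7 8 4 2)(1 6 3)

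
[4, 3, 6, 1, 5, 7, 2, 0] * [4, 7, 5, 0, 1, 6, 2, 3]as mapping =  [0→1, 1→0, 2→2, 3→7, 4→6, 5→3, 6→5, 7→4]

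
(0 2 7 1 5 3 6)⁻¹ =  (0 6 3 5 1 7 2)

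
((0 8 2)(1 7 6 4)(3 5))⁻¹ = (0 2 8)(1 4 6 7)(3 5)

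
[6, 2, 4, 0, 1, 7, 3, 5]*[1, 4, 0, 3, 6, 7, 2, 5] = [2, 0, 6, 1, 4, 5, 3, 7]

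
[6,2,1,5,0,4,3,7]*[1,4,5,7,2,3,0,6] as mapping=[0→0,1→5,2→4,3→3,4→1,5→2,6→7,7→6] 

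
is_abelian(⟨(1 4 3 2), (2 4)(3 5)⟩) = no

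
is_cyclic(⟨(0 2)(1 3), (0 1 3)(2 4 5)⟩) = no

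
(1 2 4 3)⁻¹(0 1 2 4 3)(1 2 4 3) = (0 2 4 3 1)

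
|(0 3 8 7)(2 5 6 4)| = 4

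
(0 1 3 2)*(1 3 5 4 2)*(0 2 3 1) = (0 1 5 4 3)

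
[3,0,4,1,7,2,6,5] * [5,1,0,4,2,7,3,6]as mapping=[0→4,1→5,2→2,3→1,4→6,5→0,6→3,7→7]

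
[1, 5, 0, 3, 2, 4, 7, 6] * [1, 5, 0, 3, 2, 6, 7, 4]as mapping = [0→5, 1→6, 2→1, 3→3, 4→0, 5→2, 6→4, 7→7]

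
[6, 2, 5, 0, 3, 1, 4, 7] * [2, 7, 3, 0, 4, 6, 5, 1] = [5, 3, 6, 2, 0, 7, 4, 1]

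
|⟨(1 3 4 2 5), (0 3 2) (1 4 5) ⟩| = 360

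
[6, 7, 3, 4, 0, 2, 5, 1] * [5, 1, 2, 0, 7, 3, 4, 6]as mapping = [0→4, 1→6, 2→0, 3→7, 4→5, 5→2, 6→3, 7→1]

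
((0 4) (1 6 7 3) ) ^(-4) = () 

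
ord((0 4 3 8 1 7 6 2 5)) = 9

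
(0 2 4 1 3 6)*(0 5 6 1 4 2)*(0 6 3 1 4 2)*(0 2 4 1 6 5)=(0 5 3 1 6)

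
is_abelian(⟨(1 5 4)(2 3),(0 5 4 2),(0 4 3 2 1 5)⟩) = no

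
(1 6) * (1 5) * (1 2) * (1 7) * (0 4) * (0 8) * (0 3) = (0 4 8 3)(1 6 5 2 7)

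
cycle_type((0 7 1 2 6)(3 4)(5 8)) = 2^2.5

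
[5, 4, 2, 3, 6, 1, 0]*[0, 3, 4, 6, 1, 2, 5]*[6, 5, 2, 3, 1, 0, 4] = [2, 5, 1, 4, 0, 3, 6] 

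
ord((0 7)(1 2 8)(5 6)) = 6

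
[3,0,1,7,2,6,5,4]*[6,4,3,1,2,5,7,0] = [1,6,4,0,3,7,5,2]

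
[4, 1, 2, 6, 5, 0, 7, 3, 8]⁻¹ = [5, 1, 2, 7, 0, 4, 3, 6, 8]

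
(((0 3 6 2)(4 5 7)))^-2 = (0 6)(2 3)(4 5 7)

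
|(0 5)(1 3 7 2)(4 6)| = 4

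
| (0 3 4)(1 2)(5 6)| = 6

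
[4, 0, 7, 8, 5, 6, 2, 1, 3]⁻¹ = [1, 7, 6, 8, 0, 4, 5, 2, 3]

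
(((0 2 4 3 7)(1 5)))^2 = (0 4 7 2 3)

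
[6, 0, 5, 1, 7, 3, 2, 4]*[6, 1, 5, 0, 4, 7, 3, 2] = [3, 6, 7, 1, 2, 0, 5, 4]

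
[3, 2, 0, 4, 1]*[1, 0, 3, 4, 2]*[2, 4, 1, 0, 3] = [3, 0, 4, 1, 2]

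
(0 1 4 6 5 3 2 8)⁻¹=(0 8 2 3 5 6 4 1)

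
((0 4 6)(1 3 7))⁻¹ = (0 6 4)(1 7 3)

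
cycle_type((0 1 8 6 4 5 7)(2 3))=2.7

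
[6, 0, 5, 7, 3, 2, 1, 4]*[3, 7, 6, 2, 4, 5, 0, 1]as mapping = [0→0, 1→3, 2→5, 3→1, 4→2, 5→6, 6→7, 7→4]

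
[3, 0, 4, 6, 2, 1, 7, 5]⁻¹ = [1, 5, 4, 0, 2, 7, 3, 6]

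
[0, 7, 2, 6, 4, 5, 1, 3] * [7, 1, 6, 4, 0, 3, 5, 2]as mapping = [0→7, 1→2, 2→6, 3→5, 4→0, 5→3, 6→1, 7→4]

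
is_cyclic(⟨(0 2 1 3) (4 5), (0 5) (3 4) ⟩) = no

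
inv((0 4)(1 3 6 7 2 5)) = (0 4)(1 5 2 7 6 3)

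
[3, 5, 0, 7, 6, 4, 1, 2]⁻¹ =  [2, 6, 7, 0, 5, 1, 4, 3]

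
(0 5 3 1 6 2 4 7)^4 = (0 6)(1 7)(2 5)(3 4)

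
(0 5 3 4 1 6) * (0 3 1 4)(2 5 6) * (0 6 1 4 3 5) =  (0 1 2)(3 6 5 4)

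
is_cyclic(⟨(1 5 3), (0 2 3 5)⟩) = no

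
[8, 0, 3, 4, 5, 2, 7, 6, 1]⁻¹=[1, 8, 5, 2, 3, 4, 7, 6, 0]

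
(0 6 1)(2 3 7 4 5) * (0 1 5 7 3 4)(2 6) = (0 2 4 7)(5 6)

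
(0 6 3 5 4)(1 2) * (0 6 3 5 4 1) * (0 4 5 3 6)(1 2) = (0 6 3 5 2 4)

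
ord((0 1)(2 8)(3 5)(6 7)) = 2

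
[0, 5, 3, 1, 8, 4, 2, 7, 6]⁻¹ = [0, 3, 6, 2, 5, 1, 8, 7, 4]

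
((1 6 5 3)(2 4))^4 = ()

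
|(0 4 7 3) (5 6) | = 4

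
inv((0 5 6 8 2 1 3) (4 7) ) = (0 3 1 2 8 6 5) (4 7) 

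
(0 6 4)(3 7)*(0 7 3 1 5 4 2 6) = (1 5 4 7)(2 6)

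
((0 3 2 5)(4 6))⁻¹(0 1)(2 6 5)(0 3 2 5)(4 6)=(0 5 4)(1 3)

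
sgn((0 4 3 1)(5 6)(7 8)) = -1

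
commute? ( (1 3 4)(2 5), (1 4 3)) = yes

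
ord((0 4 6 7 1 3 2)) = 7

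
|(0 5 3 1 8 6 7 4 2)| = 9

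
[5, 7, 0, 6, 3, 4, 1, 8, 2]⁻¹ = [2, 6, 8, 4, 5, 0, 3, 1, 7]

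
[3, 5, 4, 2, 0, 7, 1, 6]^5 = [3, 5, 4, 2, 0, 7, 1, 6]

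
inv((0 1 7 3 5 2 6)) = (0 6 2 5 3 7 1)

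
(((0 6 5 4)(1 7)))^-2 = (0 5)(4 6)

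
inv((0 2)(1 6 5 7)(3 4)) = (0 2)(1 7 5 6)(3 4)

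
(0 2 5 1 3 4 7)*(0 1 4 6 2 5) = (0 5 4 7 1 3 6 2)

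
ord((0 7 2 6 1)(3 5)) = 10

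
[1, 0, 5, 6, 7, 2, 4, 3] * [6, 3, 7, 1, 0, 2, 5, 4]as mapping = [0→3, 1→6, 2→2, 3→5, 4→4, 5→7, 6→0, 7→1]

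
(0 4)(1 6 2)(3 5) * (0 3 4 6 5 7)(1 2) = (0 6 1 5 4 3 7)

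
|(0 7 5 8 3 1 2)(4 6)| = 14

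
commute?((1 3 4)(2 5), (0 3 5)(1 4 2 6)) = no:(1 3 4)(2 5)*(0 3 5)(1 4 2 6) = (0 3 2)(1 5 6), (0 3 5)(1 4 2 6)*(1 3 4)(2 5) = (0 4 5)(2 6 3)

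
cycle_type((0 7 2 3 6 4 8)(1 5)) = 2.7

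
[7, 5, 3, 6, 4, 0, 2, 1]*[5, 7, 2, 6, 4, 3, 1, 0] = [0, 3, 6, 1, 4, 5, 2, 7]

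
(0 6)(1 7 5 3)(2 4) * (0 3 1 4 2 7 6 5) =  (0 5 1 6 3 4 7)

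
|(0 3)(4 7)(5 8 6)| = 6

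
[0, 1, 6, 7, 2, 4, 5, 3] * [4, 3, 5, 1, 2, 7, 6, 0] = [4, 3, 6, 0, 5, 2, 7, 1]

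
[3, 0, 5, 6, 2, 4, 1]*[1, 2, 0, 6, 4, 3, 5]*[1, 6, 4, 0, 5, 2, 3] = [3, 6, 0, 2, 1, 5, 4]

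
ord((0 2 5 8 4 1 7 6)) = 8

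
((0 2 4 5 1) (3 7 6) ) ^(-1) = (0 1 5 4 2) (3 6 7) 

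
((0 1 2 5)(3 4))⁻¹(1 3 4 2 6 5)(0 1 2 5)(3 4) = (0 2 4 3 5 6)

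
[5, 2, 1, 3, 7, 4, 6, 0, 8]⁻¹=[7, 2, 1, 3, 5, 0, 6, 4, 8]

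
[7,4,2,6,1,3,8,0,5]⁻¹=[7,4,2,5,1,8,3,0,6]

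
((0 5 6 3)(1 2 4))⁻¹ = (0 3 6 5)(1 4 2)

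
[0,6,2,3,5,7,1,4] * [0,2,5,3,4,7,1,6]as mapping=[0→0,1→1,2→5,3→3,4→7,5→6,6→2,7→4]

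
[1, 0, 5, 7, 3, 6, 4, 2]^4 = [0, 1, 3, 6, 5, 7, 2, 4]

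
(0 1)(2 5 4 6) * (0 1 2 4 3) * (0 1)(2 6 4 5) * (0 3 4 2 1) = (0 6 5 4 2 1 3)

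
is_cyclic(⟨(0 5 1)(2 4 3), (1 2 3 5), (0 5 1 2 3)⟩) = no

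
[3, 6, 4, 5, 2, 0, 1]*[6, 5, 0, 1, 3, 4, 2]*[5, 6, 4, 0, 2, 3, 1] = [6, 4, 0, 2, 5, 1, 3]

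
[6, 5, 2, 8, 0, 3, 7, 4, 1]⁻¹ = [4, 8, 2, 5, 7, 1, 0, 6, 3]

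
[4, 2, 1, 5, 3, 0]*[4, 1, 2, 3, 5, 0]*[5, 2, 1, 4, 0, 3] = [3, 1, 2, 5, 4, 0]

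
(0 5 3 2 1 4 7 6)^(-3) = (0 4 3 6 1 5 7 2)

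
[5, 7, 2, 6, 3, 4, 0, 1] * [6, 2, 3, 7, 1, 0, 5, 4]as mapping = [0→0, 1→4, 2→3, 3→5, 4→7, 5→1, 6→6, 7→2]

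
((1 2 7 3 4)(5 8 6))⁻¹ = (1 4 3 7 2)(5 6 8)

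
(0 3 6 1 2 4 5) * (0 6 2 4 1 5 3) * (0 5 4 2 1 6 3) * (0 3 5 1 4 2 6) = (0 1 6 2)(3 4)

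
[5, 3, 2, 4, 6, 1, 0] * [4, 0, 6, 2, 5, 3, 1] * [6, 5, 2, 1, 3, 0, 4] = [1, 2, 4, 0, 5, 6, 3]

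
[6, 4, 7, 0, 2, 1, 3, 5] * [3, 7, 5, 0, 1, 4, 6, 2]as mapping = [0→6, 1→1, 2→2, 3→3, 4→5, 5→7, 6→0, 7→4]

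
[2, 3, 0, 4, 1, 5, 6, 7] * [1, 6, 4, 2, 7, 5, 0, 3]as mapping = [0→4, 1→2, 2→1, 3→7, 4→6, 5→5, 6→0, 7→3]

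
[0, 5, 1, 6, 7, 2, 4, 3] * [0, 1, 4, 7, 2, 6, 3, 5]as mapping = [0→0, 1→6, 2→1, 3→3, 4→5, 5→4, 6→2, 7→7]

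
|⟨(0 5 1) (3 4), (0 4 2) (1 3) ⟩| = 720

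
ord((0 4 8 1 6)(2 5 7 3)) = 20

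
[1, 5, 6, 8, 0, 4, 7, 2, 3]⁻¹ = [4, 0, 7, 8, 5, 1, 2, 6, 3]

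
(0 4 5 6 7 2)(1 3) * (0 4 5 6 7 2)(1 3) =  (0 5 7)(2 4 6)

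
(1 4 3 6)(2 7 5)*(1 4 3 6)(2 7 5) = (1 3)(2 5 7)(4 6)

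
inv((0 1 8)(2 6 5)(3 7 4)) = (0 8 1)(2 5 6)(3 4 7)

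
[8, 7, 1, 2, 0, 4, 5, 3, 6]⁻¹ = [4, 2, 3, 7, 5, 6, 8, 1, 0]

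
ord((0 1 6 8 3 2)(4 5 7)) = 6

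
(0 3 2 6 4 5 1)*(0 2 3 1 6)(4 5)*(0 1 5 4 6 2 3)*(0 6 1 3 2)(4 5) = (0 4 1 2 3 6 5)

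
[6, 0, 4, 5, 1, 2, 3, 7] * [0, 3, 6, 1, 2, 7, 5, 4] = [5, 0, 2, 7, 3, 6, 1, 4]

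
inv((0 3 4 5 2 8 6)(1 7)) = (0 6 8 2 5 4 3)(1 7)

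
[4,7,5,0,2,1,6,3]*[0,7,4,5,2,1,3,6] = [2,6,1,0,4,7,3,5]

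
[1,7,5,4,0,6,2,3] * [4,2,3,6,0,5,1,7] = [2,7,5,0,4,1,3,6]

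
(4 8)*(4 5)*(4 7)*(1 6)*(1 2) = (1 6 2)(4 8 5 7)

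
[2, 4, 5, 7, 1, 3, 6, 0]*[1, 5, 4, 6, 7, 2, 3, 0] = [4, 7, 2, 0, 5, 6, 3, 1]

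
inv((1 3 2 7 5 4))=(1 4 5 7 2 3)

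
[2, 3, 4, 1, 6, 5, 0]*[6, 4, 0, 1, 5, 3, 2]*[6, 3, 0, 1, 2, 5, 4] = [6, 3, 5, 2, 0, 1, 4]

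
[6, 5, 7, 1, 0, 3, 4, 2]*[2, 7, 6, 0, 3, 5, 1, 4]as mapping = [0→1, 1→5, 2→4, 3→7, 4→2, 5→0, 6→3, 7→6]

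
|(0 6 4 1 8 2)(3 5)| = 6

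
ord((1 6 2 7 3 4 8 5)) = 8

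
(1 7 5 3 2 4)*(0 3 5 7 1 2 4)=(0 3 4 2)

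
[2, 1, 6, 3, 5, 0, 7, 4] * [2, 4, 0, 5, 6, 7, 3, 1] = [0, 4, 3, 5, 7, 2, 1, 6]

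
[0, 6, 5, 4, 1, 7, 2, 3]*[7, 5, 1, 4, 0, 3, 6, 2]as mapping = [0→7, 1→6, 2→3, 3→0, 4→5, 5→2, 6→1, 7→4]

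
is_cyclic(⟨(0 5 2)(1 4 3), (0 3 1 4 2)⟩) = no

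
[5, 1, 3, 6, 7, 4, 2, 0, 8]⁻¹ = [7, 1, 6, 2, 5, 0, 3, 4, 8]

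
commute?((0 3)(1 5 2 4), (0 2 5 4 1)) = no:(0 3)(1 5 2 4) * (0 2 5 4 1) = (0 3 2 1 4), (0 2 5 4 1) * (0 3)(1 5 2 4) = (0 4 5 1 3)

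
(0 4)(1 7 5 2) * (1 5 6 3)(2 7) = (0 4)(1 2 5 7 6 3)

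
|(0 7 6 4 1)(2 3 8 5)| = 20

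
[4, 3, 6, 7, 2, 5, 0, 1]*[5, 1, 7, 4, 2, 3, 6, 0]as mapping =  [0→2, 1→4, 2→6, 3→0, 4→7, 5→3, 6→5, 7→1]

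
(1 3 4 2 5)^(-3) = (1 4 5 3 2)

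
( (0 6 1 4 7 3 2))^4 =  (0 7 6 3 1 2 4)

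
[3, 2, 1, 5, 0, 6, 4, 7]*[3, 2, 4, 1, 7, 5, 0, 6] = [1, 4, 2, 5, 3, 0, 7, 6]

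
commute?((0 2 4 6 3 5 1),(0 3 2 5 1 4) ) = no:(0 2 4 6 3 5 1)*(0 3 2 5 1 4) = (0 5 4 6 2) (1 3),(0 3 2 5 1 4)*(0 2 4 6 3 5 1) = (0 5) (1 6 3 4 2) 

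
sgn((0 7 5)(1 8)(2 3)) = 1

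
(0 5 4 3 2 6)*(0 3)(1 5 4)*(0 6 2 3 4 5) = (0 5 1)(4 6)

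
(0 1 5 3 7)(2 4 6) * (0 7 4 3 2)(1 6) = (0 6)(1 5 2 3 4)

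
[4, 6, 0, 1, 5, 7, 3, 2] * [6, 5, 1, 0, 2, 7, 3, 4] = [2, 3, 6, 5, 7, 4, 0, 1]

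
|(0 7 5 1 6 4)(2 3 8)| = 6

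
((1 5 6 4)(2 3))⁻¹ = (1 4 6 5)(2 3)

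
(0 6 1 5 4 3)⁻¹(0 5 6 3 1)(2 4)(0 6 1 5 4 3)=(0 5 6 4 1)(2 3)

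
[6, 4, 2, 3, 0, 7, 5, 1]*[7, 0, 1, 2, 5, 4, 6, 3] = [6, 5, 1, 2, 7, 3, 4, 0]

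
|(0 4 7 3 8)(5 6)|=10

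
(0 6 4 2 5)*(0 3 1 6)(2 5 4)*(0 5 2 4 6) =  (0 5 3 1)(2 6 4)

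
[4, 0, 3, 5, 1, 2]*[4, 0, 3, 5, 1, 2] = [1, 4, 5, 2, 0, 3]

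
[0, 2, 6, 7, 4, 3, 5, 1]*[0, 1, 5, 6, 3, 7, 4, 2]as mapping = [0→0, 1→5, 2→4, 3→2, 4→3, 5→6, 6→7, 7→1]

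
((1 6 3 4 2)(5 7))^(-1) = (1 2 4 3 6)(5 7)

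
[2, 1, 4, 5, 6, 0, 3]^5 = [5, 1, 0, 6, 2, 3, 4]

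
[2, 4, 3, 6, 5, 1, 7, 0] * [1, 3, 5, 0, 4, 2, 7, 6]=[5, 4, 0, 7, 2, 3, 6, 1]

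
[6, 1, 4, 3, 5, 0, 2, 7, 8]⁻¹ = [5, 1, 6, 3, 2, 4, 0, 7, 8]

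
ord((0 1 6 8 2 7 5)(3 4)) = 14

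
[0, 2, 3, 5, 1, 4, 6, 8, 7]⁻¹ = [0, 4, 1, 2, 5, 3, 6, 8, 7]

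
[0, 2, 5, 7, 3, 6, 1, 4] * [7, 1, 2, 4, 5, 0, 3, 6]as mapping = [0→7, 1→2, 2→0, 3→6, 4→4, 5→3, 6→1, 7→5]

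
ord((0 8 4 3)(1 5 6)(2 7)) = 12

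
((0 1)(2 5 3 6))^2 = (2 3)(5 6)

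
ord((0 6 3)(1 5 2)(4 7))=6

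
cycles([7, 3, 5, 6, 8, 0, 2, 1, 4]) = (0 7 1 3 6 2 5)(4 8)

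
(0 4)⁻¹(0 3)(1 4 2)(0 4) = (0 2 1)(3 4)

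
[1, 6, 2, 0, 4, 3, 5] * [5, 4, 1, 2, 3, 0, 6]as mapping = [0→4, 1→6, 2→1, 3→5, 4→3, 5→2, 6→0]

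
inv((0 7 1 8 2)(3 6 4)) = (0 2 8 1 7)(3 4 6)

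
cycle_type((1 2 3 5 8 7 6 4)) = 8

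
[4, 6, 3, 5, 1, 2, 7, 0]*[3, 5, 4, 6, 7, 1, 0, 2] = [7, 0, 6, 1, 5, 4, 2, 3]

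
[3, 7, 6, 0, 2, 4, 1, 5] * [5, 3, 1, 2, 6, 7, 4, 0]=[2, 0, 4, 5, 1, 6, 3, 7] 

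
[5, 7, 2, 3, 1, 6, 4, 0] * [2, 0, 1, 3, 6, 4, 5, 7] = [4, 7, 1, 3, 0, 5, 6, 2]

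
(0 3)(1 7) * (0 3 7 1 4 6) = (0 7 4 6)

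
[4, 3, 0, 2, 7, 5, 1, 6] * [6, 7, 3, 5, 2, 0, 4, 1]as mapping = [0→2, 1→5, 2→6, 3→3, 4→1, 5→0, 6→7, 7→4]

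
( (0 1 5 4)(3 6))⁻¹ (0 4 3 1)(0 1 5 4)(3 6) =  (0 6 5 1)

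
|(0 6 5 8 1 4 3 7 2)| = 9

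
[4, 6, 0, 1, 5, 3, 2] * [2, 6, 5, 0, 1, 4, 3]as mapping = [0→1, 1→3, 2→2, 3→6, 4→4, 5→0, 6→5]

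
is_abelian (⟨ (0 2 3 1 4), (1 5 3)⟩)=no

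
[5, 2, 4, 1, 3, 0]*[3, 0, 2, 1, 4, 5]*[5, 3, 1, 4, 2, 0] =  [0, 1, 2, 5, 3, 4]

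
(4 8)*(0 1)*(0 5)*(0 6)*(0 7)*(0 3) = (0 1 5 6 7 3)(4 8)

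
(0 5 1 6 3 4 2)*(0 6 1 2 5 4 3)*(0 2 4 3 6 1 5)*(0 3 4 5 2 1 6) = (0 4 3)(1 2 6)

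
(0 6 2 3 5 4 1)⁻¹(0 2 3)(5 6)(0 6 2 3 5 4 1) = (2 4)(3 5 6)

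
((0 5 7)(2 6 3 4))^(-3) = (2 6 3 4)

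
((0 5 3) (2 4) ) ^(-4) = (0 3 5) 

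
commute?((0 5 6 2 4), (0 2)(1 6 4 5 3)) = no:(0 5 6 2 4)*(0 2)(1 6 4 5 3) = (0 3 1 6)(2 5 4), (0 2)(1 6 4 5 3)*(0 5 6 2 4) = (0 4 6)(1 2 5 3)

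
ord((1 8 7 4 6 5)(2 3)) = 6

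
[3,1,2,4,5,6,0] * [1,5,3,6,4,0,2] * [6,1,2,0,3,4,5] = [5,4,0,3,6,2,1]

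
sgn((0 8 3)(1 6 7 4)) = -1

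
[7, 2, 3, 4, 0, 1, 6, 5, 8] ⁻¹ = [4, 5, 1, 2, 3, 7, 6, 0, 8] 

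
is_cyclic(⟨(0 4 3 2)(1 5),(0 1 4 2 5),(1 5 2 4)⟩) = no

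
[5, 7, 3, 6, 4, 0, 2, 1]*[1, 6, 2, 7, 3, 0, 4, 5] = [0, 5, 7, 4, 3, 1, 2, 6]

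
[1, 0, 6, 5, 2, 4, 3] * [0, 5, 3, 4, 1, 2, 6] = [5, 0, 6, 2, 3, 1, 4]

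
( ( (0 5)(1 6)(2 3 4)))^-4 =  (2 4 3)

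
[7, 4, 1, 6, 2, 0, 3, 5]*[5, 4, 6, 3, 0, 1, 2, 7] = [7, 0, 4, 2, 6, 5, 3, 1]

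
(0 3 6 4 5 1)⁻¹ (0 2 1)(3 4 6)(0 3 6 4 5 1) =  (0 3 2)(4 6 5)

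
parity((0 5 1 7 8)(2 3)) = odd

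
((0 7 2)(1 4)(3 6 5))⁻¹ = (0 2 7)(1 4)(3 5 6)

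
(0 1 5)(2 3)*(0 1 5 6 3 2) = (0 5 1 6 3)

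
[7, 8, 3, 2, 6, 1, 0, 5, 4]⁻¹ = [6, 5, 3, 2, 8, 7, 4, 0, 1]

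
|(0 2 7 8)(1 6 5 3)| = 4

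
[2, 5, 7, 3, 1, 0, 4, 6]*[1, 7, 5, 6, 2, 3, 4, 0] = [5, 3, 0, 6, 7, 1, 2, 4]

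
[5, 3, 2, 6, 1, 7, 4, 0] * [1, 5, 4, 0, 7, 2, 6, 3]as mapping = [0→2, 1→0, 2→4, 3→6, 4→5, 5→3, 6→7, 7→1]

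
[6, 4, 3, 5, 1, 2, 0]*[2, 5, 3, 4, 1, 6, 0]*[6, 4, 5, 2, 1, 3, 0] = [6, 4, 1, 0, 3, 2, 5]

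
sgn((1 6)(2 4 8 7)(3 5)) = -1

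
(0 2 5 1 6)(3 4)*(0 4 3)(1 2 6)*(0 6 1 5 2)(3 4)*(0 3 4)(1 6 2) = (0 6 4 2 1 5 3)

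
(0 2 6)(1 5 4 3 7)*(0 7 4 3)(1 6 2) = (0 1 5 3 4)(6 7)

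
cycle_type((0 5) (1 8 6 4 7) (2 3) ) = 2^2.5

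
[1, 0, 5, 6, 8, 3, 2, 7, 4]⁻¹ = [1, 0, 6, 5, 8, 2, 3, 7, 4]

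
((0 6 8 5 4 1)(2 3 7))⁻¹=(0 1 4 5 8 6)(2 7 3)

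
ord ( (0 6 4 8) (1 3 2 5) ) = 4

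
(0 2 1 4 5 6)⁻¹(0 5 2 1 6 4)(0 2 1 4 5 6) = (0 5 2 6 1 4)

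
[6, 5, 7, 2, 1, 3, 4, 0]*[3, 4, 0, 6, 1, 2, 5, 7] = [5, 2, 7, 0, 4, 6, 1, 3]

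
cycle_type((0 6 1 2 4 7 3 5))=8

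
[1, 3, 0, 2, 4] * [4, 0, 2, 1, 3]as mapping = [0→0, 1→1, 2→4, 3→2, 4→3]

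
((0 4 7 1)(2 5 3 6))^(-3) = (0 4 7 1)(2 5 3 6)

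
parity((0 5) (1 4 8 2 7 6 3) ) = odd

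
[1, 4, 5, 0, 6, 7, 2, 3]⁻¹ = [3, 0, 6, 7, 1, 2, 4, 5]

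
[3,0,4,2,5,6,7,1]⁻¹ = [1,7,3,0,2,4,5,6]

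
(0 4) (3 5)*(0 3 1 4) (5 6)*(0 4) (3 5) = (0 4 5 1) (3 6) 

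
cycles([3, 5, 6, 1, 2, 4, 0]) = (0 3 1 5 4 2 6)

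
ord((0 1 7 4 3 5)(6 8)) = 6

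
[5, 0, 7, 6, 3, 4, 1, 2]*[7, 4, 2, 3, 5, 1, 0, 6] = [1, 7, 6, 0, 3, 5, 4, 2]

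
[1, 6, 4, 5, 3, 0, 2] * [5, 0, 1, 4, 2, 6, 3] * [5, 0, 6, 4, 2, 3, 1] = [5, 4, 6, 1, 2, 3, 0]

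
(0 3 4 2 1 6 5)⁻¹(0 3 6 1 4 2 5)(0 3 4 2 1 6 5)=(0 3 4 5 6 2 1)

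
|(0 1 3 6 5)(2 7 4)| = 15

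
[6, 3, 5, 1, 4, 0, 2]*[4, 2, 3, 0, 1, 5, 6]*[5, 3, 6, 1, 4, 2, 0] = [0, 5, 2, 6, 3, 4, 1]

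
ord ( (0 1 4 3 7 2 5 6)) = 8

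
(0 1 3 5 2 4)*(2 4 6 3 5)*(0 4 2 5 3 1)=(1 3 5 2 6)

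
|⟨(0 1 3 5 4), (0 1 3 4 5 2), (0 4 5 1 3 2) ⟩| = 720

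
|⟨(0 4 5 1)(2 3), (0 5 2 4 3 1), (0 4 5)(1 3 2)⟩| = 720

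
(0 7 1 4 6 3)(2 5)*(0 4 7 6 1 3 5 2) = (0 6 5)(1 7 3 4)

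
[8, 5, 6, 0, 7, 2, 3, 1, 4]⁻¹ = [3, 7, 5, 6, 8, 1, 2, 4, 0]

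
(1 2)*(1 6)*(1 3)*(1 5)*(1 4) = (1 2 6 3 5 4)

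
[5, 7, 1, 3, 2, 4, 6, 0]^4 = [1, 4, 5, 3, 0, 7, 6, 2]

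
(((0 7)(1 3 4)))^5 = (0 7)(1 4 3)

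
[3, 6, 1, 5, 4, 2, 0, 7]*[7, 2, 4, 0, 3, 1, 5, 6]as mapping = [0→0, 1→5, 2→2, 3→1, 4→3, 5→4, 6→7, 7→6]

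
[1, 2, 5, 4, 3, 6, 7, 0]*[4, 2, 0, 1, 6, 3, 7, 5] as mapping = [0→2, 1→0, 2→3, 3→6, 4→1, 5→7, 6→5, 7→4] 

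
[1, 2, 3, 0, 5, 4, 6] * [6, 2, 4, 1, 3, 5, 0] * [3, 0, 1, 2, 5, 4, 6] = [1, 5, 0, 6, 4, 2, 3]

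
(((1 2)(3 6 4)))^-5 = (1 2)(3 6 4)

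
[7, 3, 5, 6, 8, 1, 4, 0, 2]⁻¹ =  [7, 5, 8, 1, 6, 2, 3, 0, 4]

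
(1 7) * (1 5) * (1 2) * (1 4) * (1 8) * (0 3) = (0 3)(1 7 5 2 4 8)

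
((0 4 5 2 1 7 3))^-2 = (0 7 2 4 3 1 5)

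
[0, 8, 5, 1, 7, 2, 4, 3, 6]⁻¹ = [0, 3, 5, 7, 6, 2, 8, 4, 1]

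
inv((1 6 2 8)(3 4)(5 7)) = (1 8 2 6)(3 4)(5 7)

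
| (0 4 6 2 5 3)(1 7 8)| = 6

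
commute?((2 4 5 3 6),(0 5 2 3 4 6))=no:(2 4 5 3 6) * (0 5 2 3 4 6)=(0 5 4 2 6 3),(0 5 2 3 4 6) * (2 4 5 3 6)=(0 3 5 4 2 6)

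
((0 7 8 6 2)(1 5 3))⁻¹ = (0 2 6 8 7)(1 3 5)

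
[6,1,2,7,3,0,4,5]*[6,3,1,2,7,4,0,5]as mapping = [0→0,1→3,2→1,3→5,4→2,5→6,6→7,7→4]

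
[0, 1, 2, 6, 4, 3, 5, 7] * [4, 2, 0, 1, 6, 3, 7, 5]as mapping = [0→4, 1→2, 2→0, 3→7, 4→6, 5→1, 6→3, 7→5]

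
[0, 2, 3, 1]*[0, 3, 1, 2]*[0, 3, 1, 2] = [0, 3, 1, 2]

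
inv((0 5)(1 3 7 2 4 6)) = (0 5)(1 6 4 2 7 3)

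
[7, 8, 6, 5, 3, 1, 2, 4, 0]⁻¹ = [8, 5, 6, 4, 7, 3, 2, 0, 1]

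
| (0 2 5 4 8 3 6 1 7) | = 9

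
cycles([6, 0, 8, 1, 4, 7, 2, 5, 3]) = (0 6 2 8 3 1)(5 7)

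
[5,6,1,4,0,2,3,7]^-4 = [1,4,3,5,2,6,0,7]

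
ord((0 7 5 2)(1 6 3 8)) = 4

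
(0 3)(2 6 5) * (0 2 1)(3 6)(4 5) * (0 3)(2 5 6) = (0 2)(1 3 5)(4 6)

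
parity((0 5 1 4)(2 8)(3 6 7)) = even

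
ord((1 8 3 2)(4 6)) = 4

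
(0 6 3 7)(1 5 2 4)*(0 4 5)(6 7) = (0 7 4 1)(2 5)(3 6)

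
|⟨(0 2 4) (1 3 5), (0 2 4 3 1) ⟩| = 60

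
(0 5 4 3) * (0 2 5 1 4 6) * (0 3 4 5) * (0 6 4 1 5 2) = (0 5 4 1 2 6 3)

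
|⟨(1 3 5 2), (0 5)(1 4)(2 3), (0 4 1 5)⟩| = 720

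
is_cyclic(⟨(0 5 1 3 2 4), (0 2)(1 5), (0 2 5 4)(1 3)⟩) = no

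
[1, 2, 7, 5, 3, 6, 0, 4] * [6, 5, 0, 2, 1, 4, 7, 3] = [5, 0, 3, 4, 2, 7, 6, 1]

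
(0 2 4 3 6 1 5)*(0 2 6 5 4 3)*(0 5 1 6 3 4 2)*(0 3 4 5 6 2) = (0 4 6 2 5 3 1) 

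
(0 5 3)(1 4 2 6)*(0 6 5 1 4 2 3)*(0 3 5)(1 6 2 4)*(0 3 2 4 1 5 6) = (2 3 4 6 5)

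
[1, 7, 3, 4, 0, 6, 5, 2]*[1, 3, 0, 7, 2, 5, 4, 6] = [3, 6, 7, 2, 1, 4, 5, 0]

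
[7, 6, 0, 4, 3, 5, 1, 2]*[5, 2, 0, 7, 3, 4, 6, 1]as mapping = [0→1, 1→6, 2→5, 3→3, 4→7, 5→4, 6→2, 7→0]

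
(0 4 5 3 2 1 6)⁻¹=(0 6 1 2 3 5 4)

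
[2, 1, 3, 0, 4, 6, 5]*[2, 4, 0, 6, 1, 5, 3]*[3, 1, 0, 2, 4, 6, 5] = [3, 4, 5, 0, 1, 2, 6]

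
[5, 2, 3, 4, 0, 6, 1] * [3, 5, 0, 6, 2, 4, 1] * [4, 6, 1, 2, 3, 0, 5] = [3, 4, 5, 1, 2, 6, 0]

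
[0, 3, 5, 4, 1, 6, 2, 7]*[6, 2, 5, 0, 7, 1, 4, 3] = [6, 0, 1, 7, 2, 4, 5, 3]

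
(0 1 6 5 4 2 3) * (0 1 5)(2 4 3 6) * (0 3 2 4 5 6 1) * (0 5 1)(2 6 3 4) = (0 3 5 6 4 1 2)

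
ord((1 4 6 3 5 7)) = 6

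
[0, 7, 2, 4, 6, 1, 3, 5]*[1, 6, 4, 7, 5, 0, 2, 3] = [1, 3, 4, 5, 2, 6, 7, 0]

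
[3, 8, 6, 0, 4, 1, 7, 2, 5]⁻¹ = [3, 5, 7, 0, 4, 8, 2, 6, 1]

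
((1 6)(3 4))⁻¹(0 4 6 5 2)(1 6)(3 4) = (0 3 1 5 2)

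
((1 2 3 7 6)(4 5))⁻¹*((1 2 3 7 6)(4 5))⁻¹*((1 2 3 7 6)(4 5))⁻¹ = (1 3 6 2 7)(4 5)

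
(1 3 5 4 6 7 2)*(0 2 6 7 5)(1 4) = (0 2 4 7 6 5 1 3)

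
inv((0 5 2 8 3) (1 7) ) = (0 3 8 2 5) (1 7) 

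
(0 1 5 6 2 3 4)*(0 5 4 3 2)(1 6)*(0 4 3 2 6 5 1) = (0 5)(1 3 2 6 4)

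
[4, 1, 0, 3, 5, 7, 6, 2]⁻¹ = [2, 1, 7, 3, 0, 4, 6, 5]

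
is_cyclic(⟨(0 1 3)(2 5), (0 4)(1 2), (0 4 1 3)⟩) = no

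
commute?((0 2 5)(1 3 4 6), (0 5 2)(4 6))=no:(0 2 5)(1 3 4 6)*(0 5 2)(4 6)=(1 3 6), (0 5 2)(4 6)*(0 2 5)(1 3 4 6)=(1 3 4)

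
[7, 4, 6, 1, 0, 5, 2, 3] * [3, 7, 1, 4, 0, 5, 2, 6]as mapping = [0→6, 1→0, 2→2, 3→7, 4→3, 5→5, 6→1, 7→4]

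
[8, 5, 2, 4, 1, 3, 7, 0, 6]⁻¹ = [7, 4, 2, 5, 3, 1, 8, 6, 0]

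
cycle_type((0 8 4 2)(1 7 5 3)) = 4^2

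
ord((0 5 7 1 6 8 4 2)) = 8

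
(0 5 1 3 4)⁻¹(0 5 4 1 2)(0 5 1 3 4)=(0 3 2 5 1)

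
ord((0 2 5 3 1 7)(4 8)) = 6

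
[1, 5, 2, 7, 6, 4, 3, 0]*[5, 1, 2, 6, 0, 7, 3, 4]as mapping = [0→1, 1→7, 2→2, 3→4, 4→3, 5→0, 6→6, 7→5]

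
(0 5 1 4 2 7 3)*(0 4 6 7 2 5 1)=(0 1 6 7 3 4 5) 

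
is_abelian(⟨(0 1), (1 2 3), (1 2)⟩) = no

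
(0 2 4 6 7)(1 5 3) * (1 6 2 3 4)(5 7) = (0 3 6 5 4 2 1 7)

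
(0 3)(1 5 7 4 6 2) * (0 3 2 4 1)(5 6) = (0 2)(1 6 4 5 7)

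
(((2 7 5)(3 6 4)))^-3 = ()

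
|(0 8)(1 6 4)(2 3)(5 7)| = 6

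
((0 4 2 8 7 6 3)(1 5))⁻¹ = (0 3 6 7 8 2 4)(1 5)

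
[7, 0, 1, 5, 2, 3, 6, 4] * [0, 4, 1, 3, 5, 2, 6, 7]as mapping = [0→7, 1→0, 2→4, 3→2, 4→1, 5→3, 6→6, 7→5]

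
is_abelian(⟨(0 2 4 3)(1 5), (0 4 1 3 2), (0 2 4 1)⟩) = no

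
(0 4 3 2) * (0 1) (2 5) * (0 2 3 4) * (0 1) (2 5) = (0 1 5 3 2) 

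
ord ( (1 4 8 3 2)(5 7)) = 10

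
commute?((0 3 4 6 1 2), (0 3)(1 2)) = no:(0 3 4 6 1 2) * (0 3)(1 2) = (2 3 4 6), (0 3)(1 2) * (0 3 4 6 1 2) = (0 4 6 1)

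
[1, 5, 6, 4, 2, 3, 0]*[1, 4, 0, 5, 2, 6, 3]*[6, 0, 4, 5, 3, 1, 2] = [3, 2, 5, 4, 6, 1, 0]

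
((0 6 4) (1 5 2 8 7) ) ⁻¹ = (0 4 6) (1 7 8 2 5) 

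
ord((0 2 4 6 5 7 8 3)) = 8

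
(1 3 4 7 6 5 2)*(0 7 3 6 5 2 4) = (0 7 5 4 3)(1 6 2)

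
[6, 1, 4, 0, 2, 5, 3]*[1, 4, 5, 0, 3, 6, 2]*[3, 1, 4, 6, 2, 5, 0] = [4, 2, 6, 1, 5, 0, 3] 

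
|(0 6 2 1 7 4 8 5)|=8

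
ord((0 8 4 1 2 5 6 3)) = 8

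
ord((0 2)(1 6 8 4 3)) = 10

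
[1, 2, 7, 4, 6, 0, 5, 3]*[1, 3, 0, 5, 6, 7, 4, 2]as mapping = [0→3, 1→0, 2→2, 3→6, 4→4, 5→1, 6→7, 7→5]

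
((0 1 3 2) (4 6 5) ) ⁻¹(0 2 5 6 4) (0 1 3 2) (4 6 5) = (0 4 5 6 1) 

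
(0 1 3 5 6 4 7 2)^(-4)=(0 6)(1 4)(2 5)(3 7)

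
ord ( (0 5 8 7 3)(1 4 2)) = 15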